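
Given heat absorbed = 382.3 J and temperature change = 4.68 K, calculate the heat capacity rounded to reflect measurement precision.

heat capacity = 382.3 J ÷ 4.68 K = 81.688034188… J/K.
382.3 has 4 significant figures; 4.68 has 3.
Division/multiplication keeps the fewest: 3 significant figures.
Rounded: 81.7 J/K.

81.7 J/K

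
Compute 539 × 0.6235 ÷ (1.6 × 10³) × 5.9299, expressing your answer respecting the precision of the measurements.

1.2

539 × 0.6235 ÷ (1.6 × 10³) × 5.9299 = 1.24552546147…
Multiplication/division keeps the fewest significant figures: 539 → 3 s.f., 0.6235 → 4 s.f., 1.6 × 10³ → 2 s.f., 5.9299 → 5 s.f.; limit is 2.
Rounded to 2 significant figures: 1.2.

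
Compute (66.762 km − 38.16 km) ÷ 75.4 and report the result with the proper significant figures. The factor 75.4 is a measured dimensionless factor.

66.762 km − 38.16 km = 28.602 km; the difference is limited to 2 decimal places (4 s.f.).
Carrying full precision, 28.602 ÷ 75.4 = 0.379336870027… km; 75.4 has 3 s.f., so the result keeps min(4, 3) = 3 s.f.
Rounded to 3 significant figures: 0.379 km.

0.379 km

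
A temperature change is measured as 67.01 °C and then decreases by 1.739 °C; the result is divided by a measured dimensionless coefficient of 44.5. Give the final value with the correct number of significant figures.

1.47 °C

67.01 °C − 1.739 °C = 65.271 °C; the difference is limited to 2 decimal places (4 s.f.).
Carrying full precision, 65.271 ÷ 44.5 = 1.46676404494… °C; 44.5 has 3 s.f., so the result keeps min(4, 3) = 3 s.f.
Rounded to 3 significant figures: 1.47 °C.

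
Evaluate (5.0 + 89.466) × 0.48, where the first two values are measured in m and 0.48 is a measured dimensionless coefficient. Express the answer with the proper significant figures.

45 m

5.0 m + 89.466 m = 94.466 m; the sum is limited to 1 decimal place (3 s.f.).
Carrying full precision, 94.466 × 0.48 = 45.34368 m; 0.48 has 2 s.f., so the result keeps min(3, 2) = 2 s.f.
Rounded to 2 significant figures: 45 m.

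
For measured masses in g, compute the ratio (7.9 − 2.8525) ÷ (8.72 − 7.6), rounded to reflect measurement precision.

4.5

7.9 − 2.8525 = 5.0475, limited to 1 d.p. → 2 s.f.; 8.72 − 7.6 = 1.12, limited to 1 d.p. → 2 s.f.
Carrying full precision, 5.0475 ÷ 1.12 = 4.50669642857…; keep min(2, 2) = 2 s.f.
Rounded to 2 significant figures: 4.5.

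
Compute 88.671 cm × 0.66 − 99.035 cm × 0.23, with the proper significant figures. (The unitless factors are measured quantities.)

88.671 × 0.66 = 58.52286 → 59 cm (2 s.f., last digit at the 10^0 place).
99.035 × 0.23 = 22.77805 → 23 cm (2 s.f., last digit at the 10^0 place).
Difference: 35.74481 cm; keep the coarser place, 10^0.
Result: 36 cm.

36 cm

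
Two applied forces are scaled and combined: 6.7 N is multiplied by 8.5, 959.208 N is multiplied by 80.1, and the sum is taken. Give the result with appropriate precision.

7.69 × 10⁴ N

6.7 × 8.5 = 56.95 → 57 N (2 s.f., last digit at the 10^0 place).
959.208 × 80.1 = 76832.5608 → 7.68 × 10⁴ N (3 s.f., last digit at the 10^2 place).
Sum: 76889.5108 N; keep the coarser place, 10^2.
Result: 7.69 × 10⁴ N.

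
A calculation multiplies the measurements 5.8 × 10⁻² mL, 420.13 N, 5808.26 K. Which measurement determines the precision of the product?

5.8 × 10⁻² mL

5.8 × 10⁻² mL → 2 s.f.; 420.13 N → 5 s.f.; 5808.26 K → 6 s.f.
The fewest is 2 significant figures, from 5.8 × 10⁻² mL.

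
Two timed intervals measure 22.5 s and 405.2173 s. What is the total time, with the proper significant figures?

427.7 s

22.5 s + 405.2173 s = 427.7173 s.
Addition/subtraction keeps the fewest decimal places: 22.5 → 1 decimal place, 405.2173 → 4 decimal places; limit is 1.
Rounded to 1 decimal place: 427.7 s.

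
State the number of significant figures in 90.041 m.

90.041: zeros between nonzero digits are significant.

5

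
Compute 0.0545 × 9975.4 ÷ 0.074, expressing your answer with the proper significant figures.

7.3 × 10^3

0.0545 × 9975.4 ÷ 0.074 = 7346.7472973…
Multiplication/division keeps the fewest significant figures: 0.0545 → 3 s.f., 9975.4 → 5 s.f., 0.074 → 2 s.f.; limit is 2.
Rounded to 2 significant figures: 7.3 × 10^3.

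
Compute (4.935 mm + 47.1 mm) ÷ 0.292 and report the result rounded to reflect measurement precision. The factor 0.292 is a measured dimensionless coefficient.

178 mm

4.935 mm + 47.1 mm = 52.035 mm; the sum is limited to 1 decimal place (3 s.f.).
Carrying full precision, 52.035 ÷ 0.292 = 178.202054795… mm; 0.292 has 3 s.f., so the result keeps min(3, 3) = 3 s.f.
Rounded to 3 significant figures: 178 mm.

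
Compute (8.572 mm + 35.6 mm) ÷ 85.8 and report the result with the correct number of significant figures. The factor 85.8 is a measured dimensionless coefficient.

8.572 mm + 35.6 mm = 44.172 mm; the sum is limited to 1 decimal place (3 s.f.).
Carrying full precision, 44.172 ÷ 85.8 = 0.514825174825… mm; 85.8 has 3 s.f., so the result keeps min(3, 3) = 3 s.f.
Rounded to 3 significant figures: 0.515 mm.

0.515 mm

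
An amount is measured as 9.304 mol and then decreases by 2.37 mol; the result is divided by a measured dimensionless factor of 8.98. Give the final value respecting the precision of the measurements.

0.772 mol

9.304 mol − 2.37 mol = 6.934 mol; the difference is limited to 2 decimal places (3 s.f.).
Carrying full precision, 6.934 ÷ 8.98 = 0.772160356347… mol; 8.98 has 3 s.f., so the result keeps min(3, 3) = 3 s.f.
Rounded to 3 significant figures: 0.772 mol.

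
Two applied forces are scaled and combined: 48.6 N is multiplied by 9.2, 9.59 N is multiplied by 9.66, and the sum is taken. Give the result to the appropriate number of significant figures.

5.4 × 10^2 N

48.6 × 9.2 = 447.12 → 4.5 × 10^2 N (2 s.f., last digit at the 10^1 place).
9.59 × 9.66 = 92.6394 → 92.6 N (3 s.f., last digit at the 10^-1 place).
Sum: 539.7594 N; keep the coarser place, 10^1.
Result: 5.4 × 10^2 N.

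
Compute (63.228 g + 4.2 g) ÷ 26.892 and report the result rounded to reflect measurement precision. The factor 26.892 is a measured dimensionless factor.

2.51 g

63.228 g + 4.2 g = 67.428 g; the sum is limited to 1 decimal place (3 s.f.).
Carrying full precision, 67.428 ÷ 26.892 = 2.50736278447… g; 26.892 has 5 s.f., so the result keeps min(3, 5) = 3 s.f.
Rounded to 3 significant figures: 2.51 g.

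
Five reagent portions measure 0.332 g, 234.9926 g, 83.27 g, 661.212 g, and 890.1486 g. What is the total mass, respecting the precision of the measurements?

0.332 g + 234.9926 g + 83.27 g + 661.212 g + 890.1486 g = 1869.9552 g.
Addition/subtraction keeps the fewest decimal places: 0.332 → 3 decimal places, 234.9926 → 4 decimal places, 83.27 → 2 decimal places, 661.212 → 3 decimal places, 890.1486 → 4 decimal places; limit is 2.
Rounded to 2 decimal places: 1869.96 g.

1869.96 g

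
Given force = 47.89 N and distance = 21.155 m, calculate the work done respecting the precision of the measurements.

1013 J

work done = 47.89 N × 21.155 m = 1013.11295 J.
47.89 has 4 significant figures; 21.155 has 5.
Division/multiplication keeps the fewest: 4 significant figures.
Rounded: 1013 J.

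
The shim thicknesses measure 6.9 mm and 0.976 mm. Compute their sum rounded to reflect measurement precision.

7.9 mm

6.9 mm + 0.976 mm = 7.876 mm.
Addition/subtraction keeps the fewest decimal places: 6.9 → 1 decimal place, 0.976 → 3 decimal places; limit is 1.
Rounded to 1 decimal place: 7.9 mm.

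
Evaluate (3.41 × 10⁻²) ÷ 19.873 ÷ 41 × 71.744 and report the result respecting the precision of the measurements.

(3.41 × 10⁻²) ÷ 19.873 ÷ 41 × 71.744 = 0.0030025667869…
Multiplication/division keeps the fewest significant figures: 3.41 × 10⁻² → 3 s.f., 19.873 → 5 s.f., 41 → 2 s.f., 71.744 → 5 s.f.; limit is 2.
Rounded to 2 significant figures: 3.0 × 10⁻³.

3.0 × 10⁻³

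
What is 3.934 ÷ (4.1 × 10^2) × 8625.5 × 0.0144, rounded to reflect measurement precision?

1.2

3.934 ÷ (4.1 × 10^2) × 8625.5 × 0.0144 = 1.19178323122…
Multiplication/division keeps the fewest significant figures: 3.934 → 4 s.f., 4.1 × 10^2 → 2 s.f., 8625.5 → 5 s.f., 0.0144 → 3 s.f.; limit is 2.
Rounded to 2 significant figures: 1.2.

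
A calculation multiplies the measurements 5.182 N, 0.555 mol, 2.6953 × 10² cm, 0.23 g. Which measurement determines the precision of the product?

5.182 N → 4 s.f.; 0.555 mol → 3 s.f.; 2.6953 × 10² cm → 5 s.f.; 0.23 g → 2 s.f.
The fewest is 2 significant figures, from 0.23 g.

0.23 g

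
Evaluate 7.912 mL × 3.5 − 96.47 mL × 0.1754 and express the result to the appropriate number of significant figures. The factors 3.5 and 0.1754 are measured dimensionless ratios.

7.912 × 3.5 = 27.692 → 28 mL (2 s.f., last digit at the 10^0 place).
96.47 × 0.1754 = 16.920838 → 16.92 mL (4 s.f., last digit at the 10^-2 place).
Difference: 10.771162 mL; keep the coarser place, 10^0.
Result: 11 mL.

11 mL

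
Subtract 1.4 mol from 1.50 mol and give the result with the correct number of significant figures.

0.1 mol

1.50 mol − 1.4 mol = 0.10 mol.
Addition/subtraction keeps the fewest decimal places: 1.50 → 2 decimal places, 1.4 → 1 decimal place; limit is 1.
Rounded to 1 decimal place: 0.1 mol.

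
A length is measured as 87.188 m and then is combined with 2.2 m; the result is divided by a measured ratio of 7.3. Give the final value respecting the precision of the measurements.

12 m

87.188 m + 2.2 m = 89.388 m; the sum is limited to 1 decimal place (3 s.f.).
Carrying full precision, 89.388 ÷ 7.3 = 12.2449315068… m; 7.3 has 2 s.f., so the result keeps min(3, 2) = 2 s.f.
Rounded to 2 significant figures: 12 m.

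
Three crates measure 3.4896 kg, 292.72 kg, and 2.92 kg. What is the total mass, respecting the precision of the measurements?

299.13 kg

3.4896 kg + 292.72 kg + 2.92 kg = 299.1296 kg.
Addition/subtraction keeps the fewest decimal places: 3.4896 → 4 decimal places, 292.72 → 2 decimal places, 2.92 → 2 decimal places; limit is 2.
Rounded to 2 decimal places: 299.13 kg.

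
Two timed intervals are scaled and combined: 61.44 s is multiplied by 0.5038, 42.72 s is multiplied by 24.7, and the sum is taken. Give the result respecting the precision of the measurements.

1.09 × 10³ s

61.44 × 0.5038 = 30.953472 → 30.95 s (4 s.f., last digit at the 10^-2 place).
42.72 × 24.7 = 1055.184 → 1.06 × 10³ s (3 s.f., last digit at the 10^1 place).
Sum: 1086.137472 s; keep the coarser place, 10^1.
Result: 1.09 × 10³ s.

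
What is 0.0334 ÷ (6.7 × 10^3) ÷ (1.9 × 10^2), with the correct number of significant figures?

2.6 × 10^-8

0.0334 ÷ (6.7 × 10^3) ÷ (1.9 × 10^2) = 2.62372348782 × 10^-8…
Multiplication/division keeps the fewest significant figures: 0.0334 → 3 s.f., 6.7 × 10^3 → 2 s.f., 1.9 × 10^2 → 2 s.f.; limit is 2.
Rounded to 2 significant figures: 2.6 × 10^-8.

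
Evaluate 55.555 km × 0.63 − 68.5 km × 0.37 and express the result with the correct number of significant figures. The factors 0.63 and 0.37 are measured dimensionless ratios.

55.555 × 0.63 = 34.99965 → 35 km (2 s.f., last digit at the 10^0 place).
68.5 × 0.37 = 25.345 → 25 km (2 s.f., last digit at the 10^0 place).
Difference: 9.65465 km; keep the coarser place, 10^0.
Result: 10. km.

10. km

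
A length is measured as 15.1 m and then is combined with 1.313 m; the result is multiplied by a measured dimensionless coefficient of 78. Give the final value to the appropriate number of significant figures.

15.1 m + 1.313 m = 16.413 m; the sum is limited to 1 decimal place (3 s.f.).
Carrying full precision, 16.413 × 78 = 1280.214 m; 78 has 2 s.f., so the result keeps min(3, 2) = 2 s.f.
Rounded to 2 significant figures: 1.3 × 10³ m.

1.3 × 10³ m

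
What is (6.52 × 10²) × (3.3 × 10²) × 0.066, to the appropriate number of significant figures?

(6.52 × 10²) × (3.3 × 10²) × 0.066 = 14200.56
Multiplication/division keeps the fewest significant figures: 6.52 × 10² → 3 s.f., 3.3 × 10² → 2 s.f., 0.066 → 2 s.f.; limit is 2.
Rounded to 2 significant figures: 1.4 × 10⁴.

1.4 × 10⁴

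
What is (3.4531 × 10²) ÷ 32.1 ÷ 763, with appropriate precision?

0.0141

(3.4531 × 10²) ÷ 32.1 ÷ 763 = 0.0140987167395…
Multiplication/division keeps the fewest significant figures: 3.4531 × 10² → 5 s.f., 32.1 → 3 s.f., 763 → 3 s.f.; limit is 3.
Rounded to 3 significant figures: 0.0141.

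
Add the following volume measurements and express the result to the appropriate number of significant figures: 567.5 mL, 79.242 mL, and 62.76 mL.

567.5 mL + 79.242 mL + 62.76 mL = 709.502 mL.
Addition/subtraction keeps the fewest decimal places: 567.5 → 1 decimal place, 79.242 → 3 decimal places, 62.76 → 2 decimal places; limit is 1.
Rounded to 1 decimal place: 709.5 mL.

709.5 mL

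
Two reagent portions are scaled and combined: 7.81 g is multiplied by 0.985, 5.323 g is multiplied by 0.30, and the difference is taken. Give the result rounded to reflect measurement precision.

7.81 × 0.985 = 7.69285 → 7.69 g (3 s.f., last digit at the 10^-2 place).
5.323 × 0.30 = 1.5969 → 1.6 g (2 s.f., last digit at the 10^-1 place).
Difference: 6.09595 g; keep the coarser place, 10^-1.
Result: 6.1 g.

6.1 g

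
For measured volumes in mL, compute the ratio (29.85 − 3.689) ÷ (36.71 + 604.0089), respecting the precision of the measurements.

0.04083

29.85 − 3.689 = 26.161, limited to 2 d.p. → 4 s.f.; 36.71 + 604.0089 = 640.7189, limited to 2 d.p. → 5 s.f.
Carrying full precision, 26.161 ÷ 640.7189 = 0.0408306981424…; keep min(4, 5) = 4 s.f.
Rounded to 4 significant figures: 0.04083.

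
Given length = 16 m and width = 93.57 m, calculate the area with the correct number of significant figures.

1.5 × 10^3 m²

area = 16 m × 93.57 m = 1497.12 m².
16 has 2 significant figures; 93.57 has 4.
Division/multiplication keeps the fewest: 2 significant figures.
Rounded: 1.5 × 10^3 m².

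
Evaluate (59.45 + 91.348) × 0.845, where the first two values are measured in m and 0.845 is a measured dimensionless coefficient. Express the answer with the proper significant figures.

127 m

59.45 m + 91.348 m = 150.798 m; the sum is limited to 2 decimal places (5 s.f.).
Carrying full precision, 150.798 × 0.845 = 127.42431 m; 0.845 has 3 s.f., so the result keeps min(5, 3) = 3 s.f.
Rounded to 3 significant figures: 127 m.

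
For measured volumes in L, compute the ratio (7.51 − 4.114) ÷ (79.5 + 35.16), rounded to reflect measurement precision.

2.96 × 10^-2

7.51 − 4.114 = 3.396, limited to 2 d.p. → 3 s.f.; 79.5 + 35.16 = 114.66, limited to 1 d.p. → 4 s.f.
Carrying full precision, 3.396 ÷ 114.66 = 0.0296180010466…; keep min(3, 4) = 3 s.f.
Rounded to 3 significant figures: 2.96 × 10^-2.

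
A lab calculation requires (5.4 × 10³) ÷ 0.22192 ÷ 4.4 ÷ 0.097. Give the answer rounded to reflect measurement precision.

(5.4 × 10³) ÷ 0.22192 ÷ 4.4 ÷ 0.097 = 57012.870212…
Multiplication/division keeps the fewest significant figures: 5.4 × 10³ → 2 s.f., 0.22192 → 5 s.f., 4.4 → 2 s.f., 0.097 → 2 s.f.; limit is 2.
Rounded to 2 significant figures: 5.7 × 10⁴.

5.7 × 10⁴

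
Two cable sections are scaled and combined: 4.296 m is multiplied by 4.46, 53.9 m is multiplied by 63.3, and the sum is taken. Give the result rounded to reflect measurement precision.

4.296 × 4.46 = 19.16016 → 19.2 m (3 s.f., last digit at the 10^-1 place).
53.9 × 63.3 = 3411.87 → 3.41 × 10^3 m (3 s.f., last digit at the 10^1 place).
Sum: 3431.03016 m; keep the coarser place, 10^1.
Result: 3.43 × 10^3 m.

3.43 × 10^3 m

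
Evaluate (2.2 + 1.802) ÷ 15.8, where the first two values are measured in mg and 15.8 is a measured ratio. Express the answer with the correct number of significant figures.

2.2 mg + 1.802 mg = 4.002 mg; the sum is limited to 1 decimal place (2 s.f.).
Carrying full precision, 4.002 ÷ 15.8 = 0.253291139241… mg; 15.8 has 3 s.f., so the result keeps min(2, 3) = 2 s.f.
Rounded to 2 significant figures: 0.25 mg.

0.25 mg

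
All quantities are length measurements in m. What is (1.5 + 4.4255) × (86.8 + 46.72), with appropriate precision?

1.5 + 4.4255 = 5.9255, limited to 1 d.p. → 2 s.f.; 86.8 + 46.72 = 133.52, limited to 1 d.p. → 4 s.f.
Carrying full precision, 5.9255 × 133.52 = 791.17276; keep min(2, 4) = 2 s.f.
Rounded to 2 significant figures: 7.9 × 10^2 m².

7.9 × 10^2 m²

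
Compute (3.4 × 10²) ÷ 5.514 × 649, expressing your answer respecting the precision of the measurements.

(3.4 × 10²) ÷ 5.514 × 649 = 40018.1356547…
Multiplication/division keeps the fewest significant figures: 3.4 × 10² → 2 s.f., 5.514 → 4 s.f., 649 → 3 s.f.; limit is 2.
Rounded to 2 significant figures: 4.0 × 10⁴.

4.0 × 10⁴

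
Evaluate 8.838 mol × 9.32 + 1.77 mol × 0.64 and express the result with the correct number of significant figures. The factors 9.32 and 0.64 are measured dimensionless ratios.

8.838 × 9.32 = 82.37016 → 82.4 mol (3 s.f., last digit at the 10^-1 place).
1.77 × 0.64 = 1.1328 → 1.1 mol (2 s.f., last digit at the 10^-1 place).
Sum: 83.50296 mol; keep the coarser place, 10^-1.
Result: 83.5 mol.

83.5 mol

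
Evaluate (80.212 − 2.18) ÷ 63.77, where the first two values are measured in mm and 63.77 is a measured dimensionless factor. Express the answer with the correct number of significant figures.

80.212 mm − 2.18 mm = 78.032 mm; the difference is limited to 2 decimal places (4 s.f.).
Carrying full precision, 78.032 ÷ 63.77 = 1.22364748314… mm; 63.77 has 4 s.f., so the result keeps min(4, 4) = 4 s.f.
Rounded to 4 significant figures: 1.224 mm.

1.224 mm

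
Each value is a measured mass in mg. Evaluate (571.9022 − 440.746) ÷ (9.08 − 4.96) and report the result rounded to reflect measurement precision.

31.8

571.9022 − 440.746 = 131.1562, limited to 3 d.p. → 6 s.f.; 9.08 − 4.96 = 4.12, limited to 2 d.p. → 3 s.f.
Carrying full precision, 131.1562 ÷ 4.12 = 31.8340291262…; keep min(6, 3) = 3 s.f.
Rounded to 3 significant figures: 31.8.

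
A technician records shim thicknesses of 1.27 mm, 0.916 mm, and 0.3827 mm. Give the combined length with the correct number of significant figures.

1.27 mm + 0.916 mm + 0.3827 mm = 2.5687 mm.
Addition/subtraction keeps the fewest decimal places: 1.27 → 2 decimal places, 0.916 → 3 decimal places, 0.3827 → 4 decimal places; limit is 2.
Rounded to 2 decimal places: 2.57 mm.

2.57 mm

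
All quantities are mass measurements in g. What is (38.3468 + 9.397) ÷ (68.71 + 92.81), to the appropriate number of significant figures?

38.3468 + 9.397 = 47.7438, limited to 3 d.p. → 5 s.f.; 68.71 + 92.81 = 161.52, limited to 2 d.p. → 5 s.f.
Carrying full precision, 47.7438 ÷ 161.52 = 0.29559063893…; keep min(5, 5) = 5 s.f.
Rounded to 5 significant figures: 0.29559.

0.29559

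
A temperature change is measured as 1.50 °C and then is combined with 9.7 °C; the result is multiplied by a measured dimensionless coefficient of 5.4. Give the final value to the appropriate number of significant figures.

60. °C

1.50 °C + 9.7 °C = 11.20 °C; the sum is limited to 1 decimal place (3 s.f.).
Carrying full precision, 11.20 × 5.4 = 60.48 °C; 5.4 has 2 s.f., so the result keeps min(3, 2) = 2 s.f.
Rounded to 2 significant figures: 60. °C.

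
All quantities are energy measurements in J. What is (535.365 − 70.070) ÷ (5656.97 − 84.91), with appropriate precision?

535.365 − 70.070 = 465.295, limited to 3 d.p. → 6 s.f.; 5656.97 − 84.91 = 5572.06, limited to 2 d.p. → 6 s.f.
Carrying full precision, 465.295 ÷ 5572.06 = 0.0835050232768…; keep min(6, 6) = 6 s.f.
Rounded to 6 significant figures: 0.0835050.

0.0835050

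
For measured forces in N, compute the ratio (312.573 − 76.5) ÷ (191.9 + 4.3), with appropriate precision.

1.203

312.573 − 76.5 = 236.073, limited to 1 d.p. → 4 s.f.; 191.9 + 4.3 = 196.2, limited to 1 d.p. → 4 s.f.
Carrying full precision, 236.073 ÷ 196.2 = 1.20322629969…; keep min(4, 4) = 4 s.f.
Rounded to 4 significant figures: 1.203.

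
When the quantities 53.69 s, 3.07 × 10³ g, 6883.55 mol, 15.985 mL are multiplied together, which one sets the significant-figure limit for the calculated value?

53.69 s → 4 s.f.; 3.07 × 10³ g → 3 s.f.; 6883.55 mol → 6 s.f.; 15.985 mL → 5 s.f.
The fewest is 3 significant figures, from 3.07 × 10³ g.

3.07 × 10³ g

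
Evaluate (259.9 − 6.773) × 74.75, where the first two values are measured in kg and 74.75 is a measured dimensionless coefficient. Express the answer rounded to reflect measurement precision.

259.9 kg − 6.773 kg = 253.127 kg; the difference is limited to 1 decimal place (4 s.f.).
Carrying full precision, 253.127 × 74.75 = 18921.24325 kg; 74.75 has 4 s.f., so the result keeps min(4, 4) = 4 s.f.
Rounded to 4 significant figures: 1.892 × 10^4 kg.

1.892 × 10^4 kg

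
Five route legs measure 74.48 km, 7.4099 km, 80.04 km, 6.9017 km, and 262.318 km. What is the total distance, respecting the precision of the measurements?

4.3115 × 10² km

74.48 km + 7.4099 km + 80.04 km + 6.9017 km + 262.318 km = 431.1496 km.
Addition/subtraction keeps the fewest decimal places: 74.48 → 2 decimal places, 7.4099 → 4 decimal places, 80.04 → 2 decimal places, 6.9017 → 4 decimal places, 262.318 → 3 decimal places; limit is 2.
Rounded to 2 decimal places: 4.3115 × 10² km.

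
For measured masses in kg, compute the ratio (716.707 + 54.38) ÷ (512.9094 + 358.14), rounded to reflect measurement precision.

0.88524

716.707 + 54.38 = 771.087, limited to 2 d.p. → 5 s.f.; 512.9094 + 358.14 = 871.0494, limited to 2 d.p. → 5 s.f.
Carrying full precision, 771.087 ÷ 871.0494 = 0.885239115026…; keep min(5, 5) = 5 s.f.
Rounded to 5 significant figures: 0.88524.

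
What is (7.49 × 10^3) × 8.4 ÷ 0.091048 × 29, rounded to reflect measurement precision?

2.0 × 10^7

(7.49 × 10^3) × 8.4 ÷ 0.091048 × 29 = 20039583.5164…
Multiplication/division keeps the fewest significant figures: 7.49 × 10^3 → 3 s.f., 8.4 → 2 s.f., 0.091048 → 5 s.f., 29 → 2 s.f.; limit is 2.
Rounded to 2 significant figures: 2.0 × 10^7.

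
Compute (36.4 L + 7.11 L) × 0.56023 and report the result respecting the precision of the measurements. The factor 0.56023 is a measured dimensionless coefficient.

24.4 L

36.4 L + 7.11 L = 43.51 L; the sum is limited to 1 decimal place (3 s.f.).
Carrying full precision, 43.51 × 0.56023 = 24.3756073 L; 0.56023 has 5 s.f., so the result keeps min(3, 5) = 3 s.f.
Rounded to 3 significant figures: 24.4 L.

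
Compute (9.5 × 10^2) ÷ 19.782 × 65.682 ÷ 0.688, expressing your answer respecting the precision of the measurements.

4.6 × 10^3

(9.5 × 10^2) ÷ 19.782 × 65.682 ÷ 0.688 = 4584.70438242…
Multiplication/division keeps the fewest significant figures: 9.5 × 10^2 → 2 s.f., 19.782 → 5 s.f., 65.682 → 5 s.f., 0.688 → 3 s.f.; limit is 2.
Rounded to 2 significant figures: 4.6 × 10^3.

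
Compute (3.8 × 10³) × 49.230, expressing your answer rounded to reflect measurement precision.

(3.8 × 10³) × 49.230 = 187074
Multiplication/division keeps the fewest significant figures: 3.8 × 10³ → 2 s.f., 49.230 → 5 s.f.; limit is 2.
Rounded to 2 significant figures: 1.9 × 10⁵.

1.9 × 10⁵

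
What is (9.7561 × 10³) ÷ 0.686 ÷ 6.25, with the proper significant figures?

2.28 × 10³

(9.7561 × 10³) ÷ 0.686 ÷ 6.25 = 2275.47521866…
Multiplication/division keeps the fewest significant figures: 9.7561 × 10³ → 5 s.f., 0.686 → 3 s.f., 6.25 → 3 s.f.; limit is 3.
Rounded to 3 significant figures: 2.28 × 10³.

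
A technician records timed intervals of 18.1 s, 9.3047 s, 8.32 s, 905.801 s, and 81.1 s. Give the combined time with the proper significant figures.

18.1 s + 9.3047 s + 8.32 s + 905.801 s + 81.1 s = 1022.6257 s.
Addition/subtraction keeps the fewest decimal places: 18.1 → 1 decimal place, 9.3047 → 4 decimal places, 8.32 → 2 decimal places, 905.801 → 3 decimal places, 81.1 → 1 decimal place; limit is 1.
Rounded to 1 decimal place: 1022.6 s.

1022.6 s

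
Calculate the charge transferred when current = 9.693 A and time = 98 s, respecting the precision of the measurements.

9.5 × 10^2 C

charge transferred = 9.693 A × 98 s = 949.914 C.
9.693 has 4 significant figures; 98 has 2.
Division/multiplication keeps the fewest: 2 significant figures.
Rounded: 9.5 × 10^2 C.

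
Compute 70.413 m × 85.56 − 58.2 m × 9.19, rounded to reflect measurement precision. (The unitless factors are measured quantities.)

70.413 × 85.56 = 6024.53628 → 6025 m (4 s.f., last digit at the 10^0 place).
58.2 × 9.19 = 534.858 → 535 m (3 s.f., last digit at the 10^0 place).
Difference: 5489.67828 m; keep the coarser place, 10^0.
Result: 5.490 × 10^3 m.

5.490 × 10^3 m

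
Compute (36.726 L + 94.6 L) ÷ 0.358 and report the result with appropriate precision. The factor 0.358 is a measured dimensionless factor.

36.726 L + 94.6 L = 131.326 L; the sum is limited to 1 decimal place (4 s.f.).
Carrying full precision, 131.326 ÷ 0.358 = 366.832402235… L; 0.358 has 3 s.f., so the result keeps min(4, 3) = 3 s.f.
Rounded to 3 significant figures: 367 L.

367 L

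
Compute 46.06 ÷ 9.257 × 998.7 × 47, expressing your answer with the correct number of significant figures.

2.3 × 10⁵

46.06 ÷ 9.257 × 998.7 × 47 = 233553.606352…
Multiplication/division keeps the fewest significant figures: 46.06 → 4 s.f., 9.257 → 4 s.f., 998.7 → 4 s.f., 47 → 2 s.f.; limit is 2.
Rounded to 2 significant figures: 2.3 × 10⁵.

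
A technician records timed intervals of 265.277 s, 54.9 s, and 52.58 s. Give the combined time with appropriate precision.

265.277 s + 54.9 s + 52.58 s = 372.757 s.
Addition/subtraction keeps the fewest decimal places: 265.277 → 3 decimal places, 54.9 → 1 decimal place, 52.58 → 2 decimal places; limit is 1.
Rounded to 1 decimal place: 372.8 s.

372.8 s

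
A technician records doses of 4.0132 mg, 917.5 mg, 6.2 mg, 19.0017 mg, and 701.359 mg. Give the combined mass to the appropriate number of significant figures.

4.0132 mg + 917.5 mg + 6.2 mg + 19.0017 mg + 701.359 mg = 1648.0739 mg.
Addition/subtraction keeps the fewest decimal places: 4.0132 → 4 decimal places, 917.5 → 1 decimal place, 6.2 → 1 decimal place, 19.0017 → 4 decimal places, 701.359 → 3 decimal places; limit is 1.
Rounded to 1 decimal place: 1648.1 mg.

1648.1 mg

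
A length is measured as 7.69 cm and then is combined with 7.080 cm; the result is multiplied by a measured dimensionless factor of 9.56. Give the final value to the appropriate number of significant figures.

7.69 cm + 7.080 cm = 14.770 cm; the sum is limited to 2 decimal places (4 s.f.).
Carrying full precision, 14.770 × 9.56 = 141.2012 cm; 9.56 has 3 s.f., so the result keeps min(4, 3) = 3 s.f.
Rounded to 3 significant figures: 141 cm.

141 cm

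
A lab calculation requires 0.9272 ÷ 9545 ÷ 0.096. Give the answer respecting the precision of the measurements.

0.9272 ÷ 9545 ÷ 0.096 = 0.00101187358128…
Multiplication/division keeps the fewest significant figures: 0.9272 → 4 s.f., 9545 → 4 s.f., 0.096 → 2 s.f.; limit is 2.
Rounded to 2 significant figures: 0.0010.

0.0010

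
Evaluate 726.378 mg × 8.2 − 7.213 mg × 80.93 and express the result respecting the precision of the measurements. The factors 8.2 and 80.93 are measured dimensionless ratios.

5.4 × 10³ mg

726.378 × 8.2 = 5956.2996 → 6.0 × 10³ mg (2 s.f., last digit at the 10^2 place).
7.213 × 80.93 = 583.74809 → 583.7 mg (4 s.f., last digit at the 10^-1 place).
Difference: 5372.55151 mg; keep the coarser place, 10^2.
Result: 5.4 × 10³ mg.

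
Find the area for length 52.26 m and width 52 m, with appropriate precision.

2.7 × 10³ m²

area = 52.26 m × 52 m = 2717.52 m².
52.26 has 4 significant figures; 52 has 2.
Division/multiplication keeps the fewest: 2 significant figures.
Rounded: 2.7 × 10³ m².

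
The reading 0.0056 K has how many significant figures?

2

0.0056: leading zeros are not significant.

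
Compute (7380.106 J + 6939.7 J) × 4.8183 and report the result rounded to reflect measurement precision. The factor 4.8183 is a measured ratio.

68997 J

7380.106 J + 6939.7 J = 14319.806 J; the sum is limited to 1 decimal place (6 s.f.).
Carrying full precision, 14319.806 × 4.8183 = 68997.1212498 J; 4.8183 has 5 s.f., so the result keeps min(6, 5) = 5 s.f.
Rounded to 5 significant figures: 68997 J.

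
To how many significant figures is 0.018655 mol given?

0.018655: leading zeros are not significant.

5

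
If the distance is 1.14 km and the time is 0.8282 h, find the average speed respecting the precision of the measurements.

average speed = 1.14 km ÷ 0.8282 h = 1.37647911133… km/h.
1.14 has 3 significant figures; 0.8282 has 4.
Division/multiplication keeps the fewest: 3 significant figures.
Rounded: 1.38 km/h.

1.38 km/h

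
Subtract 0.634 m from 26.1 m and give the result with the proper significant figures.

26.1 m − 0.634 m = 25.466 m.
Addition/subtraction keeps the fewest decimal places: 26.1 → 1 decimal place, 0.634 → 3 decimal places; limit is 1.
Rounded to 1 decimal place: 25.5 m.

25.5 m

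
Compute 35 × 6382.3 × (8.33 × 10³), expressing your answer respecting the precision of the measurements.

35 × 6382.3 × (8.33 × 10³) = 1.860759565 × 10^9
Multiplication/division keeps the fewest significant figures: 35 → 2 s.f., 6382.3 → 5 s.f., 8.33 × 10³ → 3 s.f.; limit is 2.
Rounded to 2 significant figures: 1.9 × 10⁹.

1.9 × 10⁹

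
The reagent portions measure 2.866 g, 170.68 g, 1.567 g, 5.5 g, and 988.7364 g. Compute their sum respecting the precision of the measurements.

1169.3 g

2.866 g + 170.68 g + 1.567 g + 5.5 g + 988.7364 g = 1169.3494 g.
Addition/subtraction keeps the fewest decimal places: 2.866 → 3 decimal places, 170.68 → 2 decimal places, 1.567 → 3 decimal places, 5.5 → 1 decimal place, 988.7364 → 4 decimal places; limit is 1.
Rounded to 1 decimal place: 1169.3 g.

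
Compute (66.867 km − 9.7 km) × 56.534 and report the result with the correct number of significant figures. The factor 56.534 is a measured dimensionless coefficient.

66.867 km − 9.7 km = 57.167 km; the difference is limited to 1 decimal place (3 s.f.).
Carrying full precision, 57.167 × 56.534 = 3231.879178 km; 56.534 has 5 s.f., so the result keeps min(3, 5) = 3 s.f.
Rounded to 3 significant figures: 3.23 × 10^3 km.

3.23 × 10^3 km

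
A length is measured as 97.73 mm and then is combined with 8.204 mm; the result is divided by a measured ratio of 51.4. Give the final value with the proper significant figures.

2.06 mm

97.73 mm + 8.204 mm = 105.934 mm; the sum is limited to 2 decimal places (5 s.f.).
Carrying full precision, 105.934 ÷ 51.4 = 2.06097276265… mm; 51.4 has 3 s.f., so the result keeps min(5, 3) = 3 s.f.
Rounded to 3 significant figures: 2.06 mm.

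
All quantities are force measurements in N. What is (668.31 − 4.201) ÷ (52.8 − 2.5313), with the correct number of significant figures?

13.2

668.31 − 4.201 = 664.109, limited to 2 d.p. → 5 s.f.; 52.8 − 2.5313 = 50.2687, limited to 1 d.p. → 3 s.f.
Carrying full precision, 664.109 ÷ 50.2687 = 13.211183102…; keep min(5, 3) = 3 s.f.
Rounded to 3 significant figures: 13.2.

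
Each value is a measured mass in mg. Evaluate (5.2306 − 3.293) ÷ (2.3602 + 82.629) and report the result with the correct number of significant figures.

0.02280

5.2306 − 3.293 = 1.9376, limited to 3 d.p. → 4 s.f.; 2.3602 + 82.629 = 84.9892, limited to 3 d.p. → 5 s.f.
Carrying full precision, 1.9376 ÷ 84.9892 = 0.022798190829…; keep min(4, 5) = 4 s.f.
Rounded to 4 significant figures: 0.02280.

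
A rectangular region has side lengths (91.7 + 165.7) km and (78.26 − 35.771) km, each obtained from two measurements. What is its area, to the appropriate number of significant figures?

91.7 + 165.7 = 257.4, limited to 1 d.p. → 4 s.f.; 78.26 − 35.771 = 42.489, limited to 2 d.p. → 4 s.f.
Carrying full precision, 257.4 × 42.489 = 10936.6686; keep min(4, 4) = 4 s.f.
Rounded to 4 significant figures: 1.094 × 10⁴ km².

1.094 × 10⁴ km²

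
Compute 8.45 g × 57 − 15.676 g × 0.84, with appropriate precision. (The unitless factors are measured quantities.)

8.45 × 57 = 481.65 → 4.8 × 10^2 g (2 s.f., last digit at the 10^1 place).
15.676 × 0.84 = 13.16784 → 13 g (2 s.f., last digit at the 10^0 place).
Difference: 468.48216 g; keep the coarser place, 10^1.
Result: 4.7 × 10^2 g.

4.7 × 10^2 g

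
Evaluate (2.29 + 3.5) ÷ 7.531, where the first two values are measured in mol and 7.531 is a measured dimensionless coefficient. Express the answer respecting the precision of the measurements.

0.77 mol

2.29 mol + 3.5 mol = 5.79 mol; the sum is limited to 1 decimal place (2 s.f.).
Carrying full precision, 5.79 ÷ 7.531 = 0.768822201567… mol; 7.531 has 4 s.f., so the result keeps min(2, 4) = 2 s.f.
Rounded to 2 significant figures: 0.77 mol.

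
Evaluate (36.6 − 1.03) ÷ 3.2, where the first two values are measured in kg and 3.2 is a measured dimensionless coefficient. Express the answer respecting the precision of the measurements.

36.6 kg − 1.03 kg = 35.57 kg; the difference is limited to 1 decimal place (3 s.f.).
Carrying full precision, 35.57 ÷ 3.2 = 11.115625 kg; 3.2 has 2 s.f., so the result keeps min(3, 2) = 2 s.f.
Rounded to 2 significant figures: 11 kg.

11 kg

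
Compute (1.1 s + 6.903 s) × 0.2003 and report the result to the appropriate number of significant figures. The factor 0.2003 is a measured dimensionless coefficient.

1.6 s

1.1 s + 6.903 s = 8.003 s; the sum is limited to 1 decimal place (2 s.f.).
Carrying full precision, 8.003 × 0.2003 = 1.6030009 s; 0.2003 has 4 s.f., so the result keeps min(2, 4) = 2 s.f.
Rounded to 2 significant figures: 1.6 s.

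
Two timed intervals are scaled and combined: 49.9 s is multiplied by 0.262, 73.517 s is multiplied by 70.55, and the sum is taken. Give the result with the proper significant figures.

49.9 × 0.262 = 13.0738 → 13.1 s (3 s.f., last digit at the 10^-1 place).
73.517 × 70.55 = 5186.62435 → 5187 s (4 s.f., last digit at the 10^0 place).
Sum: 5199.69815 s; keep the coarser place, 10^0.
Result: 5.200 × 10³ s.

5.200 × 10³ s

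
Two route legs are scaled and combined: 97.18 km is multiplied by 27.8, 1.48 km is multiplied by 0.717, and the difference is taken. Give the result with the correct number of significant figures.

2.70 × 10³ km

97.18 × 27.8 = 2701.604 → 2.70 × 10³ km (3 s.f., last digit at the 10^1 place).
1.48 × 0.717 = 1.06116 → 1.06 km (3 s.f., last digit at the 10^-2 place).
Difference: 2700.54284 km; keep the coarser place, 10^1.
Result: 2.70 × 10³ km.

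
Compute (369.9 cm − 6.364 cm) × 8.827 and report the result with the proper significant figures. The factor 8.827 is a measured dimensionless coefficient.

3209 cm

369.9 cm − 6.364 cm = 363.536 cm; the difference is limited to 1 decimal place (4 s.f.).
Carrying full precision, 363.536 × 8.827 = 3208.932272 cm; 8.827 has 4 s.f., so the result keeps min(4, 4) = 4 s.f.
Rounded to 4 significant figures: 3209 cm.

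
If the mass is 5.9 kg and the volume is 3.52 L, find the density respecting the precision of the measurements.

density = 5.9 kg ÷ 3.52 L = 1.67613636364… kg/L.
5.9 has 2 significant figures; 3.52 has 3.
Division/multiplication keeps the fewest: 2 significant figures.
Rounded: 1.7 kg/L.

1.7 kg/L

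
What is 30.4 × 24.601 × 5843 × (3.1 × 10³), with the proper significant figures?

30.4 × 24.601 × 5843 × (3.1 × 10³) = 1.35464009163 × 10^10…
Multiplication/division keeps the fewest significant figures: 30.4 → 3 s.f., 24.601 → 5 s.f., 5843 → 4 s.f., 3.1 × 10³ → 2 s.f.; limit is 2.
Rounded to 2 significant figures: 1.4 × 10¹⁰.

1.4 × 10¹⁰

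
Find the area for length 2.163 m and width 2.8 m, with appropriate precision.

6.1 m²

area = 2.163 m × 2.8 m = 6.0564 m².
2.163 has 4 significant figures; 2.8 has 2.
Division/multiplication keeps the fewest: 2 significant figures.
Rounded: 6.1 m².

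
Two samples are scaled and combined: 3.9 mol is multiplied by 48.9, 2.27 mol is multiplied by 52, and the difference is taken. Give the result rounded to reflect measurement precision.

7 × 10^1 mol

3.9 × 48.9 = 190.71 → 1.9 × 10^2 mol (2 s.f., last digit at the 10^1 place).
2.27 × 52 = 118.04 → 1.2 × 10^2 mol (2 s.f., last digit at the 10^1 place).
Difference: 72.67 mol; keep the coarser place, 10^1.
Result: 7 × 10^1 mol.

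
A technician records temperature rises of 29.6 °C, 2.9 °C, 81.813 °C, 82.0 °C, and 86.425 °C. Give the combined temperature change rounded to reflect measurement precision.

29.6 °C + 2.9 °C + 81.813 °C + 82.0 °C + 86.425 °C = 282.738 °C.
Addition/subtraction keeps the fewest decimal places: 29.6 → 1 decimal place, 2.9 → 1 decimal place, 81.813 → 3 decimal places, 82.0 → 1 decimal place, 86.425 → 3 decimal places; limit is 1.
Rounded to 1 decimal place: 282.7 °C.

282.7 °C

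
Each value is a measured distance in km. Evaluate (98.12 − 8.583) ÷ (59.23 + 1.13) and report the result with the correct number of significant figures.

1.483

98.12 − 8.583 = 89.537, limited to 2 d.p. → 4 s.f.; 59.23 + 1.13 = 60.36, limited to 2 d.p. → 4 s.f.
Carrying full precision, 89.537 ÷ 60.36 = 1.48338303512…; keep min(4, 4) = 4 s.f.
Rounded to 4 significant figures: 1.483.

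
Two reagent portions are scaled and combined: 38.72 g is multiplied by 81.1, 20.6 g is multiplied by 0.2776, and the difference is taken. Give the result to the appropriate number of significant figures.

3.13 × 10^3 g

38.72 × 81.1 = 3140.192 → 3.14 × 10^3 g (3 s.f., last digit at the 10^1 place).
20.6 × 0.2776 = 5.71856 → 5.72 g (3 s.f., last digit at the 10^-2 place).
Difference: 3134.47344 g; keep the coarser place, 10^1.
Result: 3.13 × 10^3 g.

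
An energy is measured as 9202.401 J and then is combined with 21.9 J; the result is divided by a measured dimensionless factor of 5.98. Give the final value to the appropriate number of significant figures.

9202.401 J + 21.9 J = 9224.301 J; the sum is limited to 1 decimal place (5 s.f.).
Carrying full precision, 9224.301 ÷ 5.98 = 1542.52525084… J; 5.98 has 3 s.f., so the result keeps min(5, 3) = 3 s.f.
Rounded to 3 significant figures: 1.54 × 10³ J.

1.54 × 10³ J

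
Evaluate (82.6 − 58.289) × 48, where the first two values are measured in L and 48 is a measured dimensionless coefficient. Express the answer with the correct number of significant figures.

1.2 × 10^3 L

82.6 L − 58.289 L = 24.311 L; the difference is limited to 1 decimal place (3 s.f.).
Carrying full precision, 24.311 × 48 = 1166.928 L; 48 has 2 s.f., so the result keeps min(3, 2) = 2 s.f.
Rounded to 2 significant figures: 1.2 × 10^3 L.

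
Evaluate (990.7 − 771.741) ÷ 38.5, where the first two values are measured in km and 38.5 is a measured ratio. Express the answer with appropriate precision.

990.7 km − 771.741 km = 218.959 km; the difference is limited to 1 decimal place (4 s.f.).
Carrying full precision, 218.959 ÷ 38.5 = 5.68724675325… km; 38.5 has 3 s.f., so the result keeps min(4, 3) = 3 s.f.
Rounded to 3 significant figures: 5.69 km.

5.69 km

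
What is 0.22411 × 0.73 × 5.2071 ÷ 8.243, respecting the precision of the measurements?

0.22411 × 0.73 × 5.2071 ÷ 8.243 = 0.103346247984…
Multiplication/division keeps the fewest significant figures: 0.22411 → 5 s.f., 0.73 → 2 s.f., 5.2071 → 5 s.f., 8.243 → 4 s.f.; limit is 2.
Rounded to 2 significant figures: 0.10.

0.10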